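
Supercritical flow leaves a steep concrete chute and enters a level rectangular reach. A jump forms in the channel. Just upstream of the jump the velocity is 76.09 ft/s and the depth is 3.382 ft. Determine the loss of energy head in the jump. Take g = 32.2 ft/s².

Fr₁ = V₁/√(g·y₁) = 76.09/√(32.2×3.382) = 7.291.
From the momentum equation for a rectangular channel, y₂/y₁ = ½[√(1 + 8Fr₁²) − 1] = ½[√426.32 − 1] = 9.824.
y₂ = 9.824 × 3.382 = 33.22 ft.
Head loss: ΔE = (y₂ − y₁)³/(4y₁y₂) = (33.22 − 3.382)³/(4×3.382×33.22) = 26576/449.5 = 59.13 ft.

ΔE = 59.13 ft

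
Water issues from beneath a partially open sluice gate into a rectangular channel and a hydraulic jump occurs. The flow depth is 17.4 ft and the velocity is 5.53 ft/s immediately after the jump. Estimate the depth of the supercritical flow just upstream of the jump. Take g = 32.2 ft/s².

Fr₂ = V₂/√(g·y₂) = 5.53/√(32.2×17.4) = 0.234.
Since the conjugate-depth ratio holds either way, y₁/y₂ = ½[√(1 + 8Fr₂²) − 1] = ½[√1.437 − 1] = 0.0993.
y₁ = 0.0993 × 17.4 = 1.73 ft.

y₁ = 1.73 ft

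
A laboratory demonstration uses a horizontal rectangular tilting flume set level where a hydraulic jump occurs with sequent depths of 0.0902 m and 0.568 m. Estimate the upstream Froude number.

Fr₁ = 4.79

For a rectangular channel the momentum equation gives q² = ½·g·y₁·y₂·(y₁ + y₂) = ½×9.81×0.0902×0.568×0.658 = 0.165.
q = √0.165 = 0.407 m²/s.
V₁ = q/y₁ = 4.51 m/s; Fr₁ = V₁/√(g·y₁) = 4.79.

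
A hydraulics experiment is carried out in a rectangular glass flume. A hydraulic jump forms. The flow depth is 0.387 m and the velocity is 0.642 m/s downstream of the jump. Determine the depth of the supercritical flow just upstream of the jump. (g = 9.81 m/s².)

y₁ = 0.0710 m

Fr₂ = V₂/√(g·y₂) = 0.642/√(9.81×0.387) = 0.329.
The Bélanger relation is symmetric: y₁/y₂ = ½[√(1 + 8Fr₂²) − 1] = ½[√1.869 − 1] = 0.183.
y₁ = 0.183 × 0.387 = 0.0710 m.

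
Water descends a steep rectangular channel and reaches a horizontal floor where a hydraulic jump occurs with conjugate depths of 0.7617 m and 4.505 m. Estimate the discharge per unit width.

For a rectangular channel the momentum equation gives q² = ½·g·y₁·y₂·(y₁ + y₂) = ½×9.81×0.7617×4.505×5.267 = 88.65.
q = √88.65 = 9.415 m²/s.

q = 9.415 m²/s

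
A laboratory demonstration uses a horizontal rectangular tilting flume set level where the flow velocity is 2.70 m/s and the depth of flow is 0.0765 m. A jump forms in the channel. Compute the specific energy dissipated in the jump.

ΔE = 0.123 m

Fr₁ = V₁/√(g·y₁) = 2.70/√(9.81×0.0765) = 3.12.
Sequent-depth ratio: y₂/y₁ = ½[√(1 + 8Fr₁²) − 1] = ½[√78.71 − 1] = 3.94.
y₂ = 3.94 × 0.0765 = 0.301 m.
Head loss: ΔE = (y₂ − y₁)³/(4y₁y₂) = (0.301 − 0.0765)³/(4×0.0765×0.301) = 0.0113/0.0921 = 0.123 m.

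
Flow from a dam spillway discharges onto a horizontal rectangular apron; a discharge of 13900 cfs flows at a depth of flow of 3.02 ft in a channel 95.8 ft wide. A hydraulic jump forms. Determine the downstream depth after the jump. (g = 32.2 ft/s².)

q = Q/b = 13900/95.8 = 145 ft²/s; V₁ = q/y₁ = 48.0 ft/s. Fr₁ = V₁/√(g·y₁) = 4.87.
From the momentum equation for a rectangular channel, y₂/y₁ = ½[√(1 + 8Fr₁²) − 1] = ½[√190.9 − 1] = 6.41.
y₂ = 6.41 × 3.02 = 19.4 ft.

y₂ = 19.4 ft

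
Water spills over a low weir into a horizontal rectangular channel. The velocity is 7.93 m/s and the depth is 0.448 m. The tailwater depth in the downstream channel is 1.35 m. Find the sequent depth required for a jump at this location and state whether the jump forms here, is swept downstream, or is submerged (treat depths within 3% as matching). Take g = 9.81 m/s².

y₂ = 2.18 m; the jump is swept downstream

Fr₁ = V₁/√(g·y₁) = 7.93/√(9.81×0.448) = 3.78.
Sequent-depth ratio: y₂/y₁ = ½[√(1 + 8Fr₁²) − 1] = ½[√115.5 − 1] = 4.87.
y₂ = 4.87 × 0.448 = 2.18 m.
Tailwater y_tw = 1.35 m: y_tw < y₂, so the jump is swept downstream.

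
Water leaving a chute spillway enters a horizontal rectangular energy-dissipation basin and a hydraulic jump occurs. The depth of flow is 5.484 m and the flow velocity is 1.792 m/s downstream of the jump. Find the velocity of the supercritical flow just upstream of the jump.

V₁ = 16.63 m/s

Fr₂ = V₂/√(g·y₂) = 1.792/√(9.81×5.484) = 0.2443.
The Bélanger relation is symmetric: y₁/y₂ = ½[√(1 + 8Fr₂²) − 1] = ½[√1.4775 − 1] = 0.1078.
y₁ = 0.1078 × 5.484 = 0.5910 m.
V₁ = q/y₁ = 9.827/0.5910 = 16.63 m/s.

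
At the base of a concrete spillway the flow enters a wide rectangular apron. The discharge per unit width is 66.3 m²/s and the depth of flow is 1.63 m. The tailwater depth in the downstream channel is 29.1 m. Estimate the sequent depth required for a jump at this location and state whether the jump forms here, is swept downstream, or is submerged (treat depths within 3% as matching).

y₂ = 22.6 m; the jump is submerged

V₁ = q/y₁ = 66.3/1.63 = 40.7 m/s. Fr₁ = V₁/√(g·y₁) = 40.7/√(9.81×1.63) = 10.2.
Bélanger equation: y₂/y₁ = ½[√(1 + 8Fr₁²) − 1] = ½[√828.7 − 1] = 13.9.
y₂ = 13.9 × 1.63 = 22.6 m.
Tailwater y_tw = 29.1 m: y_tw > y₂, so the jump is submerged.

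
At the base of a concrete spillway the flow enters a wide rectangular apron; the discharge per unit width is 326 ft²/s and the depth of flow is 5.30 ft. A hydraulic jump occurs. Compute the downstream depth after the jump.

V₁ = q/y₁ = 326/5.30 = 61.5 ft/s. Fr₁ = V₁/√(g·y₁) = 61.5/√(32.2×5.30) = 4.71.
Sequent-depth ratio: y₂/y₁ = ½[√(1 + 8Fr₁²) − 1] = ½[√178.4 − 1] = 6.18.
y₂ = 6.18 × 5.30 = 32.7 ft.

y₂ = 32.7 ft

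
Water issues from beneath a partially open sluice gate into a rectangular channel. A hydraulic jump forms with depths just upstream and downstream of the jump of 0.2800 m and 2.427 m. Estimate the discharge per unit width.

q = 3.004 m²/s

For a rectangular channel the momentum equation gives q² = ½·g·y₁·y₂·(y₁ + y₂) = ½×9.81×0.2800×2.427×2.707 = 9.023.
q = √9.023 = 3.004 m²/s.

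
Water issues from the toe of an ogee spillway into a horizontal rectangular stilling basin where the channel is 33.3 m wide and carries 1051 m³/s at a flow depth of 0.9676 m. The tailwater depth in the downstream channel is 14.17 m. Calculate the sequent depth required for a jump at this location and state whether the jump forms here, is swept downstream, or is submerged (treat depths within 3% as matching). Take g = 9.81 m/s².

y₂ = 14.01 m; the jump forms here

q = Q/b = 1051/33.3 = 31.56 m²/s; V₁ = q/y₁ = 32.62 m/s. Fr₁ = V₁/√(g·y₁) = 10.59.
Sequent-depth ratio: y₂/y₁ = ½[√(1 + 8Fr₁²) − 1] = ½[√897.71 − 1] = 14.48.
y₂ = 14.48 × 0.9676 = 14.01 m.
Tailwater y_tw = 14.17 m: y_tw ≈ y₂, so the jump forms here.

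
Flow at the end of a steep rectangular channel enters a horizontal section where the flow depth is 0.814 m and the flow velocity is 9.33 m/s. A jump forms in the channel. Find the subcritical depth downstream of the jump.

y₂ = 3.42 m

Fr₁ = V₁/√(g·y₁) = 9.33/√(9.81×0.814) = 3.30.
From the momentum equation for a rectangular channel, y₂/y₁ = ½[√(1 + 8Fr₁²) − 1] = ½[√88.21 − 1] = 4.20.
y₂ = 4.20 × 0.814 = 3.42 m.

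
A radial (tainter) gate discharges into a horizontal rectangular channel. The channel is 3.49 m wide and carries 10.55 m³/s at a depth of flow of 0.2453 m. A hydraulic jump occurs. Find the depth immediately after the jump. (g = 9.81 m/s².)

y₂ = 2.636 m

q = Q/b = 10.55/3.49 = 3.023 m²/s; V₁ = q/y₁ = 12.32 m/s. Fr₁ = V₁/√(g·y₁) = 7.944.
Sequent-depth ratio: y₂/y₁ = ½[√(1 + 8Fr₁²) − 1] = ½[√505.87 − 1] = 10.75.
y₂ = 10.75 × 0.2453 = 2.636 m.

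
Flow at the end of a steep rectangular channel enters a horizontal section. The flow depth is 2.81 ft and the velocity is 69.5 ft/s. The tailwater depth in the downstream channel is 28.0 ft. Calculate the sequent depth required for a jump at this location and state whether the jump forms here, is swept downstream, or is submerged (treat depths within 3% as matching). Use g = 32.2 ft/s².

y₂ = 27.7 ft; the jump forms here

Fr₁ = V₁/√(g·y₁) = 69.5/√(32.2×2.81) = 7.31.
By Bélanger, y₂/y₁ = ½[√(1 + 8Fr₁²) − 1] = ½[√428.1 − 1] = 9.84.
y₂ = 9.84 × 2.81 = 27.7 ft.
Tailwater y_tw = 28.0 ft: y_tw ≈ y₂, so the jump forms here.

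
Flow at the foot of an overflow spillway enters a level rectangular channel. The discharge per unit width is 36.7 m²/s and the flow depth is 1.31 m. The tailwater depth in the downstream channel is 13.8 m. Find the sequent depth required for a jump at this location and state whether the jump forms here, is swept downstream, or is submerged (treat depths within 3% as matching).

y₂ = 13.8 m; the jump forms here

V₁ = q/y₁ = 36.7/1.31 = 28.0 m/s. Fr₁ = V₁/√(g·y₁) = 28.0/√(9.81×1.31) = 7.81.
Bélanger equation: y₂/y₁ = ½[√(1 + 8Fr₁²) − 1] = ½[√489.6 − 1] = 10.6.
y₂ = 10.6 × 1.31 = 13.8 m.
Tailwater y_tw = 13.8 m: y_tw ≈ y₂, so the jump forms here.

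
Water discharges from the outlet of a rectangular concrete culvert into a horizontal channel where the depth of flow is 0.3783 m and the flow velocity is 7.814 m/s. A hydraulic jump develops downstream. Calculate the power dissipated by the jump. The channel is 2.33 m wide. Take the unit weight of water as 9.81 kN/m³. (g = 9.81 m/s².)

P = 93.83 kW

Fr₁ = V₁/√(g·y₁) = 7.814/√(9.81×0.3783) = 4.056.
Conjugate-depth relation: y₂/y₁ = ½[√(1 + 8Fr₁²) − 1] = ½[√132.62 − 1] = 5.258.
y₂ = 5.258 × 0.3783 = 1.989 m.
q = V₁·y₁ = 7.814 × 0.3783 = 2.956 m²/s. V₂ = q/y₂ = 2.956/1.989 = 1.486 m/s. E₁ = y₁ + V₁²/2g = 3.490 m; E₂ = y₂ + V₂²/2g = 2.102 m. ΔE = E₁ − E₂ = 1.389 m.
Q = q·b = 2.956 × 2.33 = 6.888 m³/s. P = γ·Q·ΔE = 9.81 × 6.888 × 1.389 = 93.83 kW.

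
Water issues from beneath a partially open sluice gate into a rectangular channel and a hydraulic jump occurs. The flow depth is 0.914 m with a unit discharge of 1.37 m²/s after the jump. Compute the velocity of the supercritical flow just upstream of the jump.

V₁ = 4.09 m/s

V₂ = q/y₂ = 1.37/0.914 = 1.50 m/s; Fr₂ = V₂/√(g·y₂) = 0.501.
From the momentum equation (using Fr₂), y₁/y₂ = ½[√(1 + 8Fr₂²) − 1] = ½[√3.005 − 1] = 0.367.
y₁ = 0.367 × 0.914 = 0.335 m.
V₁ = q/y₁ = 1.37/0.335 = 4.09 m/s.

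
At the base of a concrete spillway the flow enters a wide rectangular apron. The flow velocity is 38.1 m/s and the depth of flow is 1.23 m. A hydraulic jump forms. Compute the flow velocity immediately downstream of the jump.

V₂ = 2.54 m/s

Fr₁ = V₁/√(g·y₁) = 38.1/√(9.81×1.23) = 11.0.
By Bélanger, y₂/y₁ = ½[√(1 + 8Fr₁²) − 1] = ½[√963.4 − 1] = 15.0.
y₂ = 15.0 × 1.23 = 18.5 m.
q = V₁·y₁ = 38.1 × 1.23 = 46.9 m²/s.
V₂ = q/y₂ = 46.9/18.5 = 2.54 m/s.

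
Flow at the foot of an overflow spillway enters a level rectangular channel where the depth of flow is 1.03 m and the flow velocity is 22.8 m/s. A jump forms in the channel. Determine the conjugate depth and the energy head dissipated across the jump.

y₂ = 9.95 m; ΔE = 17.3 m

Fr₁ = V₁/√(g·y₁) = 22.8/√(9.81×1.03) = 7.17.
Sequent-depth ratio: y₂/y₁ = ½[√(1 + 8Fr₁²) − 1] = ½[√412.6 − 1] = 9.66.
y₂ = 9.66 × 1.03 = 9.95 m.
q = V₁·y₁ = 22.8 × 1.03 = 23.5 m²/s. V₂ = q/y₂ = 23.5/9.95 = 2.36 m/s. E₁ = y₁ + V₁²/2g = 27.5 m; E₂ = y₂ + V₂²/2g = 10.2 m. ΔE = E₁ − E₂ = 17.3 m.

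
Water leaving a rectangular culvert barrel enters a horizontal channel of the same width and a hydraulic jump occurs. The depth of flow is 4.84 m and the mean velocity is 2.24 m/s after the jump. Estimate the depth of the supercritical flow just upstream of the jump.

Fr₂ = V₂/√(g·y₂) = 2.24/√(9.81×4.84) = 0.325.
Since the conjugate-depth ratio holds either way, y₁/y₂ = ½[√(1 + 8Fr₂²) − 1] = ½[√1.845 − 1] = 0.179.
y₁ = 0.179 × 4.84 = 0.867 m.

y₁ = 0.867 m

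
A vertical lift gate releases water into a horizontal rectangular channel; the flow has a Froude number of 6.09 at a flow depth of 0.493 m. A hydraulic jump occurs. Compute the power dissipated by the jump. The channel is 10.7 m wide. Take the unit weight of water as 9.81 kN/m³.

Fr₁ = 6.09 (given).
Conjugate-depth relation: y₂/y₁ = ½[√(1 + 8Fr₁²) − 1] = ½[√297.7 − 1] = 8.13.
y₂ = 8.13 × 0.493 = 4.01 m.
Head loss: ΔE = (y₂ − y₁)³/(4y₁y₂) = (4.01 − 0.493)³/(4×0.493×4.01) = 43.4/7.90 = 5.49 m.
V₁ = Fr₁·√(g·y₁) = 6.09×√(9.81×0.493) = 13.4 m/s; q = V₁·y₁ = 6.60 m²/s. Q = q·b = 6.60 × 10.7 = 70.6 m³/s. P = γ·Q·ΔE = 9.81 × 70.6 × 5.49 = 3805 kW.

P = 3805 kW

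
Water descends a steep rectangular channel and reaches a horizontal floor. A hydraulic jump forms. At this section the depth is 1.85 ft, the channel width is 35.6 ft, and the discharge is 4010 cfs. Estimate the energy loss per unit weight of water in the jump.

q = Q/b = 4010/35.6 = 113 ft²/s; V₁ = q/y₁ = 60.9 ft/s. Fr₁ = V₁/√(g·y₁) = 7.89.
By Bélanger, y₂/y₁ = ½[√(1 + 8Fr₁²) − 1] = ½[√498.9 − 1] = 10.7.
y₂ = 10.7 × 1.85 = 19.7 ft.
Head loss: ΔE = (y₂ − y₁)³/(4y₁y₂) = (19.7 − 1.85)³/(4×1.85×19.7) = 5721/146 = 39.2 ft.

ΔE = 39.2 ft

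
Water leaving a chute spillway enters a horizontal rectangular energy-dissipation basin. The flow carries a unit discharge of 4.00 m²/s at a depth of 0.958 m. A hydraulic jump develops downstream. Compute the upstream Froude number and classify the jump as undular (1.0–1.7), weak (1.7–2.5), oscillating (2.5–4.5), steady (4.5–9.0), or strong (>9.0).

Fr₁ = 1.36; undular jump

V₁ = q/y₁ = 4.00/0.958 = 4.18 m/s. Fr₁ = V₁/√(g·y₁) = 4.18/√(9.81×0.958) = 1.36.
Fr₁ = 1.36 lies in the undular range.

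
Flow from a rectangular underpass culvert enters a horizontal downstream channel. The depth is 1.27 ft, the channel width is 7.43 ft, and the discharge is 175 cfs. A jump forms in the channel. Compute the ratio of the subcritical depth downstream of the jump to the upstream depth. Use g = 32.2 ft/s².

y₂/y₁ = 3.63

q = Q/b = 175/7.43 = 23.6 ft²/s; V₁ = q/y₁ = 18.5 ft/s. Fr₁ = V₁/√(g·y₁) = 2.90.
Conjugate-depth relation: y₂/y₁ = ½[√(1 + 8Fr₁²) − 1] = ½[√68.29 − 1] = 3.63.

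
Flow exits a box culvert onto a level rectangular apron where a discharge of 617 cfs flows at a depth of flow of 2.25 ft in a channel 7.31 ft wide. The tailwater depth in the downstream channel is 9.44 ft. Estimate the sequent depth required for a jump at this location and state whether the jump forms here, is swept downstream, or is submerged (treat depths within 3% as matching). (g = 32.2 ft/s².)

y₂ = 12.9 ft; the jump is swept downstream

q = Q/b = 617/7.31 = 84.4 ft²/s; V₁ = q/y₁ = 37.5 ft/s. Fr₁ = V₁/√(g·y₁) = 4.41.
From the momentum equation for a rectangular channel, y₂/y₁ = ½[√(1 + 8Fr₁²) − 1] = ½[√156.4 − 1] = 5.75.
y₂ = 5.75 × 2.25 = 12.9 ft.
Tailwater y_tw = 9.44 ft: y_tw < y₂, so the jump is swept downstream.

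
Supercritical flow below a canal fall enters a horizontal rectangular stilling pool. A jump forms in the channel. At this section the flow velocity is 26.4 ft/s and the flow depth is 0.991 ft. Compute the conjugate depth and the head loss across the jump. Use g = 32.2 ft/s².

y₂ = 6.07 ft; ΔE = 5.45 ft

Fr₁ = V₁/√(g·y₁) = 26.4/√(32.2×0.991) = 4.67.
Conjugate-depth relation: y₂/y₁ = ½[√(1 + 8Fr₁²) − 1] = ½[√175.7 − 1] = 6.13.
y₂ = 6.13 × 0.991 = 6.07 ft.
q = V₁·y₁ = 26.4 × 0.991 = 26.2 ft²/s. V₂ = q/y₂ = 26.2/6.07 = 4.31 ft/s. E₁ = y₁ + V₁²/2g = 11.8 ft; E₂ = y₂ + V₂²/2g = 6.36 ft. ΔE = E₁ − E₂ = 5.45 ft.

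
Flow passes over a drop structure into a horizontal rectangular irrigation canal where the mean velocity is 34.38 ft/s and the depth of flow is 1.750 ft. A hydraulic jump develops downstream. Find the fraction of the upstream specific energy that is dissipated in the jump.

ΔE/E₁ = 0.453 (45.3%)

Fr₁ = V₁/√(g·y₁) = 34.38/√(32.2×1.750) = 4.580.
From the momentum equation for a rectangular channel, y₂/y₁ = ½[√(1 + 8Fr₁²) − 1] = ½[√168.81 − 1] = 5.996.
y₂ = 5.996 × 1.750 = 10.49 ft.
E₁ = y₁ + V₁²/2g = 20.10 ft. ΔE = (y₂ − y₁)³/(4y₁y₂) = 9.100 ft. ΔE/E₁ = 9.100/20.10 = 0.453.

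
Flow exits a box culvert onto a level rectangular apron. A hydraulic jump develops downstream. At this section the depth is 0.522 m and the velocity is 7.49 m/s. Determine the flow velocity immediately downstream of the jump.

Fr₁ = V₁/√(g·y₁) = 7.49/√(9.81×0.522) = 3.31.
From the momentum equation for a rectangular channel, y₂/y₁ = ½[√(1 + 8Fr₁²) − 1] = ½[√88.64 − 1] = 4.21.
y₂ = 4.21 × 0.522 = 2.20 m.
q = V₁·y₁ = 7.49 × 0.522 = 3.91 m²/s.
V₂ = q/y₂ = 3.91/2.20 = 1.78 m/s.

V₂ = 1.78 m/s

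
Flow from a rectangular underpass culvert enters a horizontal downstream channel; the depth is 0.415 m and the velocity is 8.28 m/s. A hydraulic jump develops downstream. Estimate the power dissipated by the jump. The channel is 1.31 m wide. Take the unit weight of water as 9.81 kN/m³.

Fr₁ = V₁/√(g·y₁) = 8.28/√(9.81×0.415) = 4.10.
By Bélanger, y₂/y₁ = ½[√(1 + 8Fr₁²) − 1] = ½[√135.7 − 1] = 5.32.
y₂ = 5.32 × 0.415 = 2.21 m.
q = V₁·y₁ = 8.28 × 0.415 = 3.44 m²/s. V₂ = q/y₂ = 3.44/2.21 = 1.55 m/s. E₁ = y₁ + V₁²/2g = 3.91 m; E₂ = y₂ + V₂²/2g = 2.33 m. ΔE = E₁ − E₂ = 1.58 m.
Q = q·b = 3.44 × 1.31 = 4.50 m³/s. P = γ·Q·ΔE = 9.81 × 4.50 × 1.58 = 69.6 kW.

P = 69.6 kW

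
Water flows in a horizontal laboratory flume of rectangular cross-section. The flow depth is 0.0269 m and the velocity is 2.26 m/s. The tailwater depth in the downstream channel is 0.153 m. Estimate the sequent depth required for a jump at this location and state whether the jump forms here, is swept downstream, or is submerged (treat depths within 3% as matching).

y₂ = 0.154 m; the jump forms here

Fr₁ = V₁/√(g·y₁) = 2.26/√(9.81×0.0269) = 4.40.
Bélanger equation: y₂/y₁ = ½[√(1 + 8Fr₁²) − 1] = ½[√155.8 − 1] = 5.74.
y₂ = 5.74 × 0.0269 = 0.154 m.
Tailwater y_tw = 0.153 m: y_tw ≈ y₂, so the jump forms here.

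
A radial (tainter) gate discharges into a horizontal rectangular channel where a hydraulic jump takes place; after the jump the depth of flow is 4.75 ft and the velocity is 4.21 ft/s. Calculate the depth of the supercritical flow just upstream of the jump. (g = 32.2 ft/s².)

Fr₂ = V₂/√(g·y₂) = 4.21/√(32.2×4.75) = 0.340.
Applying the sequent-depth relation in reverse, y₁/y₂ = ½[√(1 + 8Fr₂²) − 1] = ½[√1.927 − 1] = 0.194.
y₁ = 0.194 × 4.75 = 0.922 ft.

y₁ = 0.922 ft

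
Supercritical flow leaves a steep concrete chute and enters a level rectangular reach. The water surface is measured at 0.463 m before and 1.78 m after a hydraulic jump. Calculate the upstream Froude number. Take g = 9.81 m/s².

Fr₁ = 3.05

For a rectangular channel the momentum equation gives q² = ½·g·y₁·y₂·(y₁ + y₂) = ½×9.81×0.463×1.78×2.24 = 9.07.
q = √9.07 = 3.01 m²/s.
V₁ = q/y₁ = 6.50 m/s; Fr₁ = V₁/√(g·y₁) = 3.05.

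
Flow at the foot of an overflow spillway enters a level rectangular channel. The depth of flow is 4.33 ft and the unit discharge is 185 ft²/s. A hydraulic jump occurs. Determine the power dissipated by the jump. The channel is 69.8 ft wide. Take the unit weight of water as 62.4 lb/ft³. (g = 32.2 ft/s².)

P = 16499 hp

V₁ = q/y₁ = 185/4.33 = 42.7 ft/s. Fr₁ = V₁/√(g·y₁) = 42.7/√(32.2×4.33) = 3.62.
Sequent-depth ratio: y₂/y₁ = ½[√(1 + 8Fr₁²) − 1] = ½[√105.7 − 1] = 4.64.
y₂ = 4.64 × 4.33 = 20.1 ft.
Head loss: ΔE = (y₂ − y₁)³/(4y₁y₂) = (20.1 − 4.33)³/(4×4.33×20.1) = 3920/348 = 11.3 ft.
Q = q·b = 185 × 69.8 = 12913 cfs. P = γ·Q·ΔE/550 = 62.4 × 12913 × 11.3 / 550 = 16499 hp.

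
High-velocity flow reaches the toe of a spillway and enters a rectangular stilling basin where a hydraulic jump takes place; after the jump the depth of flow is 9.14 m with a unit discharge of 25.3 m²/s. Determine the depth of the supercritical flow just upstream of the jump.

V₂ = q/y₂ = 25.3/9.14 = 2.77 m/s; Fr₂ = V₂/√(g·y₂) = 0.292.
The Bélanger relation is symmetric: y₁/y₂ = ½[√(1 + 8Fr₂²) − 1] = ½[√1.684 − 1] = 0.149.
y₁ = 0.149 × 9.14 = 1.36 m.

y₁ = 1.36 m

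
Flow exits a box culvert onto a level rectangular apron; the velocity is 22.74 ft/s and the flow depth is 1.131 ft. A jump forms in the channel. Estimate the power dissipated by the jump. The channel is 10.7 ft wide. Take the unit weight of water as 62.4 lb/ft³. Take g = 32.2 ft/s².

P = 104.0 hp

Fr₁ = V₁/√(g·y₁) = 22.74/√(32.2×1.131) = 3.768.
By Bélanger, y₂/y₁ = ½[√(1 + 8Fr₁²) − 1] = ½[√114.59 − 1] = 4.852.
y₂ = 4.852 × 1.131 = 5.488 ft.
Head loss: ΔE = (y₂ − y₁)³/(4y₁y₂) = (5.488 − 1.131)³/(4×1.131×5.488) = 82.72/24.83 = 3.332 ft.
q = V₁·y₁ = 22.74 × 1.131 = 25.72 ft²/s. Q = q·b = 25.72 × 10.7 = 275.2 cfs. P = γ·Q·ΔE/550 = 62.4 × 275.2 × 3.332 / 550 = 104.0 hp.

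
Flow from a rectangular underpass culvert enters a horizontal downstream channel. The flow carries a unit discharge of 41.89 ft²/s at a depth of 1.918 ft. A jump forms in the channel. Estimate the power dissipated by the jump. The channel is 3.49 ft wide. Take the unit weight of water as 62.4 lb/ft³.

V₁ = q/y₁ = 41.89/1.918 = 21.84 ft/s. Fr₁ = V₁/√(g·y₁) = 21.84/√(32.2×1.918) = 2.779.
Conjugate-depth relation: y₂/y₁ = ½[√(1 + 8Fr₁²) − 1] = ½[√62.789 − 1] = 3.462.
y₂ = 3.462 × 1.918 = 6.640 ft.
Head loss: ΔE = (y₂ − y₁)³/(4y₁y₂) = (6.640 − 1.918)³/(4×1.918×6.640) = 105.3/50.94 = 2.067 ft.
Q = q·b = 41.89 × 3.49 = 146.2 cfs. P = γ·Q·ΔE/550 = 62.4 × 146.2 × 2.067 / 550 = 34.28 hp.

P = 34.28 hp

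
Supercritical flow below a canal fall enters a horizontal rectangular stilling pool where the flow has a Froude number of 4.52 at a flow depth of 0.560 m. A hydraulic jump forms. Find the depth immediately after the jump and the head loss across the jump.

y₂ = 3.31 m; ΔE = 2.81 m

Fr₁ = 4.52 (given).
Sequent-depth ratio: y₂/y₁ = ½[√(1 + 8Fr₁²) − 1] = ½[√164.4 − 1] = 5.91.
y₂ = 5.91 × 0.560 = 3.31 m.
V₁ = Fr₁·√(g·y₁) = 4.52×√(9.81×0.560) = 10.6 m/s; q = V₁·y₁ = 5.93 m²/s. V₂ = q/y₂ = 5.93/3.31 = 1.79 m/s. E₁ = y₁ + V₁²/2g = 6.28 m; E₂ = y₂ + V₂²/2g = 3.47 m. ΔE = E₁ − E₂ = 2.81 m.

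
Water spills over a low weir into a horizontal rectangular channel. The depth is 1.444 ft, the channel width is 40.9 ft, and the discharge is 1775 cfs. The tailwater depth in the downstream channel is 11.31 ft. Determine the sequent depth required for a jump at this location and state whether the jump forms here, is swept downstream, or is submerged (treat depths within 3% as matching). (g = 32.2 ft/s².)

q = Q/b = 1775/40.9 = 43.40 ft²/s; V₁ = q/y₁ = 30.05 ft/s. Fr₁ = V₁/√(g·y₁) = 4.408.
By Bélanger, y₂/y₁ = ½[√(1 + 8Fr₁²) − 1] = ½[√156.41 − 1] = 5.753.
y₂ = 5.753 × 1.444 = 8.308 ft.
Tailwater y_tw = 11.31 ft: y_tw > y₂, so the jump is submerged.

y₂ = 8.308 ft; the jump is submerged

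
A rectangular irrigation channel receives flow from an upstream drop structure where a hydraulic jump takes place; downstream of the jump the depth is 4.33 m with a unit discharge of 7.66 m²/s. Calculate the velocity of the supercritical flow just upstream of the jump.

V₂ = q/y₂ = 7.66/4.33 = 1.77 m/s; Fr₂ = V₂/√(g·y₂) = 0.271.
Since the conjugate-depth ratio holds either way, y₁/y₂ = ½[√(1 + 8Fr₂²) − 1] = ½[√1.589 − 1] = 0.130.
y₁ = 0.130 × 4.33 = 0.564 m.
V₁ = q/y₁ = 7.66/0.564 = 13.6 m/s.

V₁ = 13.6 m/s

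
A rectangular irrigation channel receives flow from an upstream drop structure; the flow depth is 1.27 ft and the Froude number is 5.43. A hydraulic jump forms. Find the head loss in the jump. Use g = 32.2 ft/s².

ΔE = 10.5 ft

Fr₁ = 5.43 (given).
Conjugate-depth relation: y₂/y₁ = ½[√(1 + 8Fr₁²) − 1] = ½[√236.9 − 1] = 7.20.
y₂ = 7.20 × 1.27 = 9.14 ft.
Head loss: ΔE = (y₂ − y₁)³/(4y₁y₂) = (9.14 − 1.27)³/(4×1.27×9.14) = 487/46.4 = 10.5 ft.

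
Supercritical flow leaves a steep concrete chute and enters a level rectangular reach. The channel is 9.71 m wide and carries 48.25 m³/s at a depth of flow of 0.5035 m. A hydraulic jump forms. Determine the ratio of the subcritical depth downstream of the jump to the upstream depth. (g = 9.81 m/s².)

q = Q/b = 48.25/9.71 = 4.969 m²/s; V₁ = q/y₁ = 9.869 m/s. Fr₁ = V₁/√(g·y₁) = 4.441.
Sequent-depth ratio: y₂/y₁ = ½[√(1 + 8Fr₁²) − 1] = ½[√158.75 − 1] = 5.800.

y₂/y₁ = 5.800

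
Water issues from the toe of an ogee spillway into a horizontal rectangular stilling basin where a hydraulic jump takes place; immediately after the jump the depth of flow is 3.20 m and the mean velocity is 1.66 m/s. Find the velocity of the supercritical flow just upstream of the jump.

V₁ = 10.9 m/s

Fr₂ = V₂/√(g·y₂) = 1.66/√(9.81×3.20) = 0.296.
Since the conjugate-depth ratio holds either way, y₁/y₂ = ½[√(1 + 8Fr₂²) − 1] = ½[√1.702 − 1] = 0.152.
y₁ = 0.152 × 3.20 = 0.488 m.
V₁ = q/y₁ = 5.31/0.488 = 10.9 m/s.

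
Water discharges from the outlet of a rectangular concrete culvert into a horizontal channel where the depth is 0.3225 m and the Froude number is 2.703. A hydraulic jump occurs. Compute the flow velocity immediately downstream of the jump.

Fr₁ = 2.703 (given).
Bélanger equation: y₂/y₁ = ½[√(1 + 8Fr₁²) − 1] = ½[√59.450 − 1] = 3.355.
y₂ = 3.355 × 0.3225 = 1.082 m.
V₁ = Fr₁·√(g·y₁) = 2.703×√(9.81×0.3225) = 4.808 m/s; q = V₁·y₁ = 1.551 m²/s.
V₂ = q/y₂ = 1.551/1.082 = 1.433 m/s.

V₂ = 1.433 m/s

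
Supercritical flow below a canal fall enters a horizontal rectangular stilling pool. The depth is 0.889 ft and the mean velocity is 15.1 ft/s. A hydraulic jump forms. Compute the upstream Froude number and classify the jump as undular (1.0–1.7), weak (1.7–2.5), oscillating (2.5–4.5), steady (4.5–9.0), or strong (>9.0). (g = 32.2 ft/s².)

Fr₁ = 2.82; oscillating jump

Fr₁ = V₁/√(g·y₁) = 15.1/√(32.2×0.889) = 2.82.
Fr₁ = 2.82 lies in the oscillating range.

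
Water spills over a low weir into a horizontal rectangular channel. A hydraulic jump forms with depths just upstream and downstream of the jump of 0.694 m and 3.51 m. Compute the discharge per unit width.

For a rectangular channel the momentum equation gives q² = ½·g·y₁·y₂·(y₁ + y₂) = ½×9.81×0.694×3.51×4.20 = 50.2.
q = √50.2 = 7.09 m²/s.

q = 7.09 m²/s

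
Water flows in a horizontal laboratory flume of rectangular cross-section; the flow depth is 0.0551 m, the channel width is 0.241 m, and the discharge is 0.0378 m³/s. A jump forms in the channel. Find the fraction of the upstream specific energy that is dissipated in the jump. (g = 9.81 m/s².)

ΔE/E₁ = 0.376 (37.6%)

q = Q/b = 0.0378/0.241 = 0.157 m²/s; V₁ = q/y₁ = 2.85 m/s. Fr₁ = V₁/√(g·y₁) = 3.87.
Bélanger equation: y₂/y₁ = ½[√(1 + 8Fr₁²) − 1] = ½[√120.9 − 1] = 5.00.
y₂ = 5.00 × 0.0551 = 0.275 m.
E₁ = y₁ + V₁²/2g = 0.468 m. ΔE = (y₂ − y₁)³/(4y₁y₂) = 0.176 m. ΔE/E₁ = 0.176/0.468 = 0.376.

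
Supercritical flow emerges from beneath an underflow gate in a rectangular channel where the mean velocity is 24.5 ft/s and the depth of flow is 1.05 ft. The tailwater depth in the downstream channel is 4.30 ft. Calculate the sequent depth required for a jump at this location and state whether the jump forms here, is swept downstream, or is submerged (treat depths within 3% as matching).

y₂ = 5.75 ft; the jump is swept downstream

Fr₁ = V₁/√(g·y₁) = 24.5/√(32.2×1.05) = 4.21.
By Bélanger, y₂/y₁ = ½[√(1 + 8Fr₁²) − 1] = ½[√143.0 − 1] = 5.48.
y₂ = 5.48 × 1.05 = 5.75 ft.
Tailwater y_tw = 4.30 ft: y_tw < y₂, so the jump is swept downstream.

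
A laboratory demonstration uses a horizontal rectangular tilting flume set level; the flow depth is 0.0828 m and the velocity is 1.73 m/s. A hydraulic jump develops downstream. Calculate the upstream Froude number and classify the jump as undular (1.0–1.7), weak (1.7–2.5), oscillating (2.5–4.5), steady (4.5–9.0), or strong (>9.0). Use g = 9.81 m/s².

Fr₁ = 1.92; weak jump

Fr₁ = V₁/√(g·y₁) = 1.73/√(9.81×0.0828) = 1.92.
Fr₁ = 1.92 lies in the weak range.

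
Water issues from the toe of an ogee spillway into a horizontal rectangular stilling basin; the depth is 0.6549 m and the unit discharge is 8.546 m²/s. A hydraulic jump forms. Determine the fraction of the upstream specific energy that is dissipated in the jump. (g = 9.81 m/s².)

V₁ = q/y₁ = 8.546/0.6549 = 13.05 m/s. Fr₁ = V₁/√(g·y₁) = 13.05/√(9.81×0.6549) = 5.148.
Conjugate-depth relation: y₂/y₁ = ½[√(1 + 8Fr₁²) − 1] = ½[√213.04 − 1] = 6.798.
y₂ = 6.798 × 0.6549 = 4.452 m.
E₁ = y₁ + V₁²/2g = 9.334 m. ΔE = (y₂ − y₁)³/(4y₁y₂) = 4.694 m. ΔE/E₁ = 4.694/9.334 = 0.503.

ΔE/E₁ = 0.503 (50.3%)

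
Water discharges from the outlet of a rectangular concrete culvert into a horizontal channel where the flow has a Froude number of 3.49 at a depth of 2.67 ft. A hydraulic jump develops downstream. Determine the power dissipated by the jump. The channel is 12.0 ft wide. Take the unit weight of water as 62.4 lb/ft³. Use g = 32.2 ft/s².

Fr₁ = 3.49 (given).
Sequent-depth ratio: y₂/y₁ = ½[√(1 + 8Fr₁²) − 1] = ½[√98.44 − 1] = 4.46.
y₂ = 4.46 × 2.67 = 11.9 ft.
Head loss: ΔE = (y₂ − y₁)³/(4y₁y₂) = (11.9 − 2.67)³/(4×2.67×11.9) = 789/127 = 6.20 ft.
V₁ = Fr₁·√(g·y₁) = 3.49×√(32.2×2.67) = 32.4 ft/s; q = V₁·y₁ = 86.4 ft²/s. Q = q·b = 86.4 × 12.0 = 1037 cfs. P = γ·Q·ΔE/550 = 62.4 × 1037 × 6.20 / 550 = 730 hp.

P = 730 hp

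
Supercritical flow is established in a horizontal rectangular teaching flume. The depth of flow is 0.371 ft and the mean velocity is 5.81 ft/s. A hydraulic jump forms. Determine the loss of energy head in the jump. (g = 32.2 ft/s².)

ΔE = 0.0386 ft

Fr₁ = V₁/√(g·y₁) = 5.81/√(32.2×0.371) = 1.68.
Sequent-depth ratio: y₂/y₁ = ½[√(1 + 8Fr₁²) − 1] = ½[√23.61 − 1] = 1.93.
y₂ = 1.93 × 0.371 = 0.716 ft.
Head loss: ΔE = (y₂ − y₁)³/(4y₁y₂) = (0.716 − 0.371)³/(4×0.371×0.716) = 0.0410/1.06 = 0.0386 ft.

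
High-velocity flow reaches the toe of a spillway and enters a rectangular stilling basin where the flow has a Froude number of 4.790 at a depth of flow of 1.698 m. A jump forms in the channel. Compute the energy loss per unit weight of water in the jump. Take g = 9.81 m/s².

ΔE = 10.00 m

Fr₁ = 4.790 (given).
Sequent-depth ratio: y₂/y₁ = ½[√(1 + 8Fr₁²) − 1] = ½[√184.55 − 1] = 6.293.
y₂ = 6.293 × 1.698 = 10.68 m.
V₁ = Fr₁·√(g·y₁) = 4.790×√(9.81×1.698) = 19.55 m/s; q = V₁·y₁ = 33.20 m²/s. V₂ = q/y₂ = 33.20/10.68 = 3.107 m/s. E₁ = y₁ + V₁²/2g = 21.18 m; E₂ = y₂ + V₂²/2g = 11.18 m. ΔE = E₁ − E₂ = 10.00 m.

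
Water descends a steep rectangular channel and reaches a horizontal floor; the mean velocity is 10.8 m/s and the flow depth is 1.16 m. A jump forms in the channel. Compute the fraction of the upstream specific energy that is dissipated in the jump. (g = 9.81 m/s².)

Fr₁ = V₁/√(g·y₁) = 10.8/√(9.81×1.16) = 3.20.
Sequent-depth ratio: y₂/y₁ = ½[√(1 + 8Fr₁²) − 1] = ½[√83.00 − 1] = 4.06.
y₂ = 4.06 × 1.16 = 4.70 m.
E₁ = y₁ + V₁²/2g = 7.10 m. ΔE = (y₂ − y₁)³/(4y₁y₂) = 2.04 m. ΔE/E₁ = 2.04/7.10 = 0.287.

ΔE/E₁ = 0.287 (28.7%)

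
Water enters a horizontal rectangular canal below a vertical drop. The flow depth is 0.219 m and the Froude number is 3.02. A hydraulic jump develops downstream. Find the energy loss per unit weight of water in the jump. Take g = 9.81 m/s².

Fr₁ = 3.02 (given).
Bélanger equation: y₂/y₁ = ½[√(1 + 8Fr₁²) − 1] = ½[√73.96 − 1] = 3.80.
y₂ = 3.80 × 0.219 = 0.832 m.
Head loss: ΔE = (y₂ − y₁)³/(4y₁y₂) = (0.832 − 0.219)³/(4×0.219×0.832) = 0.231/0.729 = 0.316 m.

ΔE = 0.316 m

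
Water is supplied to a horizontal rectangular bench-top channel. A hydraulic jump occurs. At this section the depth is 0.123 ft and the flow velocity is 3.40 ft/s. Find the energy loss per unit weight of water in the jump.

ΔE = 0.0141 ft

Fr₁ = V₁/√(g·y₁) = 3.40/√(32.2×0.123) = 1.71.
Conjugate-depth relation: y₂/y₁ = ½[√(1 + 8Fr₁²) − 1] = ½[√24.35 − 1] = 1.97.
y₂ = 1.97 × 0.123 = 0.242 ft.
q = V₁·y₁ = 3.40 × 0.123 = 0.418 ft²/s. V₂ = q/y₂ = 0.418/0.242 = 1.73 ft/s. E₁ = y₁ + V₁²/2g = 0.303 ft; E₂ = y₂ + V₂²/2g = 0.288 ft. ΔE = E₁ − E₂ = 0.0141 ft.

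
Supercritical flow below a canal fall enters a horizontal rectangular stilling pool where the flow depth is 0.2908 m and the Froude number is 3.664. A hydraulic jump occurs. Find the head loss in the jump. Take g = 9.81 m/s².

ΔE = 0.7862 m

Fr₁ = 3.664 (given).
Sequent-depth ratio: y₂/y₁ = ½[√(1 + 8Fr₁²) − 1] = ½[√108.40 − 1] = 4.706.
y₂ = 4.706 × 0.2908 = 1.368 m.
V₁ = Fr₁·√(g·y₁) = 3.664×√(9.81×0.2908) = 6.189 m/s; q = V₁·y₁ = 1.800 m²/s. V₂ = q/y₂ = 1.800/1.368 = 1.315 m/s. E₁ = y₁ + V₁²/2g = 2.243 m; E₂ = y₂ + V₂²/2g = 1.457 m. ΔE = E₁ − E₂ = 0.7862 m.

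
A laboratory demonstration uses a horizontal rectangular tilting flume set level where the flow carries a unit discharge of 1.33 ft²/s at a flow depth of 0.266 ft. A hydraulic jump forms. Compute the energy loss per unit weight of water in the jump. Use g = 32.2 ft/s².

V₁ = q/y₁ = 1.33/0.266 = 5.00 ft/s. Fr₁ = V₁/√(g·y₁) = 5.00/√(32.2×0.266) = 1.71.
From the momentum equation for a rectangular channel, y₂/y₁ = ½[√(1 + 8Fr₁²) − 1] = ½[√24.35 − 1] = 1.97.
y₂ = 1.97 × 0.266 = 0.523 ft.
V₂ = q/y₂ = 1.33/0.523 = 2.54 ft/s. E₁ = y₁ + V₁²/2g = 0.654 ft; E₂ = y₂ + V₂²/2g = 0.624 ft. ΔE = E₁ − E₂ = 0.0306 ft.

ΔE = 0.0306 ft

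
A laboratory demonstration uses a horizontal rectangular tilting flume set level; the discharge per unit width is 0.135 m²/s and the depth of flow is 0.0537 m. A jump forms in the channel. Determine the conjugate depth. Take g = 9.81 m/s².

y₂ = 0.238 m

V₁ = q/y₁ = 0.135/0.0537 = 2.51 m/s. Fr₁ = V₁/√(g·y₁) = 2.51/√(9.81×0.0537) = 3.46.
By Bélanger, y₂/y₁ = ½[√(1 + 8Fr₁²) − 1] = ½[√96.98 − 1] = 4.42.
y₂ = 4.42 × 0.0537 = 0.238 m.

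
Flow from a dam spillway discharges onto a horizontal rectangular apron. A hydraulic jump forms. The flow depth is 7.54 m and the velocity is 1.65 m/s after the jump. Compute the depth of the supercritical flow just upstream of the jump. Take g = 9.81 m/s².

Fr₂ = V₂/√(g·y₂) = 1.65/√(9.81×7.54) = 0.192.
From the momentum equation (using Fr₂), y₁/y₂ = ½[√(1 + 8Fr₂²) − 1] = ½[√1.294 − 1] = 0.0689.
y₁ = 0.0689 × 7.54 = 0.519 m.

y₁ = 0.519 m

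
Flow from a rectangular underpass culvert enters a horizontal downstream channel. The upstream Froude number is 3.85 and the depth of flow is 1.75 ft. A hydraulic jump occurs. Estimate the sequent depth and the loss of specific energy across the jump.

y₂ = 8.69 ft; ΔE = 5.50 ft

Fr₁ = 3.85 (given).
Bélanger equation: y₂/y₁ = ½[√(1 + 8Fr₁²) − 1] = ½[√119.6 − 1] = 4.97.
y₂ = 4.97 × 1.75 = 8.69 ft.
V₁ = Fr₁·√(g·y₁) = 3.85×√(32.2×1.75) = 28.9 ft/s; q = V₁·y₁ = 50.6 ft²/s. V₂ = q/y₂ = 50.6/8.69 = 5.82 ft/s. E₁ = y₁ + V₁²/2g = 14.7 ft; E₂ = y₂ + V₂²/2g = 9.22 ft. ΔE = E₁ − E₂ = 5.50 ft.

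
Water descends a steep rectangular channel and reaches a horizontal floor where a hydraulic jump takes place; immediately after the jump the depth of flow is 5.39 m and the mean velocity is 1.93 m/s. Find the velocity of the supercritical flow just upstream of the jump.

V₁ = 15.4 m/s

Fr₂ = V₂/√(g·y₂) = 1.93/√(9.81×5.39) = 0.265.
Since the conjugate-depth ratio holds either way, y₁/y₂ = ½[√(1 + 8Fr₂²) − 1] = ½[√1.564 − 1] = 0.125.
y₁ = 0.125 × 5.39 = 0.675 m.
V₁ = q/y₁ = 10.4/0.675 = 15.4 m/s.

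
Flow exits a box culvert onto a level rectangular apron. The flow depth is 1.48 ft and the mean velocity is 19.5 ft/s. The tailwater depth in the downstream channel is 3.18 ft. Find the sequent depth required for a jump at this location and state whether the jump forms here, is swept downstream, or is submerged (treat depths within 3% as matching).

y₂ = 5.22 ft; the jump is swept downstream

Fr₁ = V₁/√(g·y₁) = 19.5/√(32.2×1.48) = 2.82.
Sequent-depth ratio: y₂/y₁ = ½[√(1 + 8Fr₁²) − 1] = ½[√64.83 − 1] = 3.53.
y₂ = 3.53 × 1.48 = 5.22 ft.
Tailwater y_tw = 3.18 ft: y_tw < y₂, so the jump is swept downstream.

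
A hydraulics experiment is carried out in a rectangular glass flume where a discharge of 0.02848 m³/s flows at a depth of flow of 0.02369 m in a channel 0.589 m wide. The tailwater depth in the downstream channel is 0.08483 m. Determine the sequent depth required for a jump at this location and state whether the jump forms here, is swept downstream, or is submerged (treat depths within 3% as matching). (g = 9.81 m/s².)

q = Q/b = 0.02848/0.589 = 0.04835 m²/s; V₁ = q/y₁ = 2.041 m/s. Fr₁ = V₁/√(g·y₁) = 4.234.
Conjugate-depth relation: y₂/y₁ = ½[√(1 + 8Fr₁²) − 1] = ½[√144.41 − 1] = 5.509.
y₂ = 5.509 × 0.02369 = 0.1305 m.
Tailwater y_tw = 0.08483 m: y_tw < y₂, so the jump is swept downstream.

y₂ = 0.1305 m; the jump is swept downstream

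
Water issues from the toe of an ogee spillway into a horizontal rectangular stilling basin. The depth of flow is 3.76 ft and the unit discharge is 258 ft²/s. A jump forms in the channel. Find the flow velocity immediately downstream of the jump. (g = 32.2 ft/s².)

V₂ = 8.23 ft/s

V₁ = q/y₁ = 258/3.76 = 68.6 ft/s. Fr₁ = V₁/√(g·y₁) = 68.6/√(32.2×3.76) = 6.24.
From the momentum equation for a rectangular channel, y₂/y₁ = ½[√(1 + 8Fr₁²) − 1] = ½[√312.1 − 1] = 8.33.
y₂ = 8.33 × 3.76 = 31.3 ft.
V₂ = q/y₂ = 258/31.3 = 8.23 ft/s.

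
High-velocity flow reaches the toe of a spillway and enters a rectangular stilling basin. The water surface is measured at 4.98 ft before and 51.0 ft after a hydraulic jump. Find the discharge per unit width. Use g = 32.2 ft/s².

q = 478 ft²/s

For a rectangular channel the momentum equation gives q² = ½·g·y₁·y₂·(y₁ + y₂) = ½×32.2×4.98×51.0×56.0 = 228907.
q = √228907 = 478 ft²/s.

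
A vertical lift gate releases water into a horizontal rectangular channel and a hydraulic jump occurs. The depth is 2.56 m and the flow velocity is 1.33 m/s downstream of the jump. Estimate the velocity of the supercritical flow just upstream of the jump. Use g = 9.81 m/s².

V₁ = 10.6 m/s

Fr₂ = V₂/√(g·y₂) = 1.33/√(9.81×2.56) = 0.265.
The Bélanger relation is symmetric: y₁/y₂ = ½[√(1 + 8Fr₂²) − 1] = ½[√1.563 − 1] = 0.125.
y₁ = 0.125 × 2.56 = 0.321 m.
V₁ = q/y₁ = 3.40/0.321 = 10.6 m/s.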